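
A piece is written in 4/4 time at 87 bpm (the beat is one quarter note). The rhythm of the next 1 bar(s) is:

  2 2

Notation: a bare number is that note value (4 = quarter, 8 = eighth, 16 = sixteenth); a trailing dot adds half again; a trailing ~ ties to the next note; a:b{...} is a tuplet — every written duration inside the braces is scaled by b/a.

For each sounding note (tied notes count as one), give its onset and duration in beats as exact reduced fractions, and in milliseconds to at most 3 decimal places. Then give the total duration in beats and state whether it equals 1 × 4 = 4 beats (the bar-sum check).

1) 0.0ms=0b +1379.31ms=2b
2) 1379.31ms=2b +1379.31ms=2b
Σ=4b of 4 (87bpm 4/4) — PASS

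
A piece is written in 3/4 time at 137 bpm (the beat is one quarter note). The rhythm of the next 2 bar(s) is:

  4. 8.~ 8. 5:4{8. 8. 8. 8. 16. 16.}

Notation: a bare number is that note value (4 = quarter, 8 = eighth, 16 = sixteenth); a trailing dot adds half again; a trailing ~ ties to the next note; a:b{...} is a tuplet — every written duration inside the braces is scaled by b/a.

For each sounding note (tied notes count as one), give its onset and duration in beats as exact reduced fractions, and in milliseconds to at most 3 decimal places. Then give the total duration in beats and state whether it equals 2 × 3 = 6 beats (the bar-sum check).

1) 0.0ms=0b +656.934ms=3/2b
2) 656.934ms=3/2b +656.934ms=3/2b
3) 1313.869ms=3b +262.774ms=3/5b
4) 1576.642ms=18/5b +262.774ms=3/5b
5) 1839.416ms=21/5b +262.774ms=3/5b
6) 2102.19ms=24/5b +262.774ms=3/5b
7) 2364.964ms=27/5b +131.387ms=3/10b
8) 2496.35ms=57/10b +131.387ms=3/10b
Σ=6b of 6 (137bpm 3/4) — PASS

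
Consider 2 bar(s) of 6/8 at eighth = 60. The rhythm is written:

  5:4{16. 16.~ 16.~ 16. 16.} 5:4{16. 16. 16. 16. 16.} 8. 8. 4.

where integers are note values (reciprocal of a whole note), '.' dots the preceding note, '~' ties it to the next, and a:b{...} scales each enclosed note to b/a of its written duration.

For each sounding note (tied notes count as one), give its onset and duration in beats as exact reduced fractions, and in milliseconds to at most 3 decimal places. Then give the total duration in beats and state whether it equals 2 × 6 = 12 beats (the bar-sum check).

1) 0.0ms=0b +600.0ms=3/5b
2) 600.0ms=3/5b +1800.0ms=9/5b
3) 2400.0ms=12/5b +600.0ms=3/5b
4) 3000.0ms=3b +600.0ms=3/5b
5) 3600.0ms=18/5b +600.0ms=3/5b
6) 4200.0ms=21/5b +600.0ms=3/5b
7) 4800.0ms=24/5b +600.0ms=3/5b
8) 5400.0ms=27/5b +600.0ms=3/5b
9) 6000.0ms=6b +1500.0ms=3/2b
10) 7500.0ms=15/2b +1500.0ms=3/2b
11) 9000.0ms=9b +3000.0ms=3b
Σ=12b of 12 (60bpm 6/8) — PASS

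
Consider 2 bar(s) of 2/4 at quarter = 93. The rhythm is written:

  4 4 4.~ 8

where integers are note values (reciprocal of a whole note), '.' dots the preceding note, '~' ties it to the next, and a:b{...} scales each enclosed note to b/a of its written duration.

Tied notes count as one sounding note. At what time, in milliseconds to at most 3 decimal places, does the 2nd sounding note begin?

note 2 onset = 1b = 645.161ms

1. 0.0ms @ 0 + 645.161ms (1)
2. 645.161ms @ 1 + 645.161ms (1)
3. 1290.323ms @ 2 + 1290.323ms (2)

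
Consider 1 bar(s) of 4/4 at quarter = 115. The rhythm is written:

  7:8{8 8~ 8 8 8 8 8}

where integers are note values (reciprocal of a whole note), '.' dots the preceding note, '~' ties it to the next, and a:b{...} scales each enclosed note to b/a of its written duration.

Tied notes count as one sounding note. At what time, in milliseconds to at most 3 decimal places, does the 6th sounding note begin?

1. 0.0ms @ 0 + 298.137ms (4/7)
2. 298.137ms @ 4/7 + 596.273ms (8/7)
3. 894.41ms @ 12/7 + 298.137ms (4/7)
4. 1192.547ms @ 16/7 + 298.137ms (4/7)
5. 1490.683ms @ 20/7 + 298.137ms (4/7)
6. 1788.82ms @ 24/7 + 298.137ms (4/7)

note 6 onset = 24/7b = 1788.82ms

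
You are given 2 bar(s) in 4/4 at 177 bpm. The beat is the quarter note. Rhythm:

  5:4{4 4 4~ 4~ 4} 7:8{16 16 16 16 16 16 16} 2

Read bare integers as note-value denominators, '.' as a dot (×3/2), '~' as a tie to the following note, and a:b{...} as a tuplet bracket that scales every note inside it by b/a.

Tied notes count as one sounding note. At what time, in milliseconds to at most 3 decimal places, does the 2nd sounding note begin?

1. 0.0ms @ 0 + 271.186ms (4/5)
2. 271.186ms @ 4/5 + 271.186ms (4/5)
3. 542.373ms @ 8/5 + 813.559ms (12/5)
4. 1355.932ms @ 4 + 96.852ms (2/7)
5. 1452.785ms @ 30/7 + 96.852ms (2/7)
6. 1549.637ms @ 32/7 + 96.852ms (2/7)
7. 1646.489ms @ 34/7 + 96.852ms (2/7)
8. 1743.341ms @ 36/7 + 96.852ms (2/7)
9. 1840.194ms @ 38/7 + 96.852ms (2/7)
10. 1937.046ms @ 40/7 + 96.852ms (2/7)
11. 2033.898ms @ 6 + 677.966ms (2)

note 2 onset = 4/5b = 271.186ms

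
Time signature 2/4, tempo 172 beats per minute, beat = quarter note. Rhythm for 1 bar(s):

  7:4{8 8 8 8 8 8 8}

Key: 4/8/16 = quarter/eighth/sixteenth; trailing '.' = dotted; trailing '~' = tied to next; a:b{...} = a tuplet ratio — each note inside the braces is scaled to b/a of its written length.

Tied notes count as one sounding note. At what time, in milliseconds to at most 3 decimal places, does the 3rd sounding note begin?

1. 0.0ms @ 0 + 99.668ms (2/7)
2. 99.668ms @ 2/7 + 99.668ms (2/7)
3. 199.336ms @ 4/7 + 99.668ms (2/7)
4. 299.003ms @ 6/7 + 99.668ms (2/7)
5. 398.671ms @ 8/7 + 99.668ms (2/7)
6. 498.339ms @ 10/7 + 99.668ms (2/7)
7. 598.007ms @ 12/7 + 99.668ms (2/7)

note 3 onset = 4/7b = 199.336ms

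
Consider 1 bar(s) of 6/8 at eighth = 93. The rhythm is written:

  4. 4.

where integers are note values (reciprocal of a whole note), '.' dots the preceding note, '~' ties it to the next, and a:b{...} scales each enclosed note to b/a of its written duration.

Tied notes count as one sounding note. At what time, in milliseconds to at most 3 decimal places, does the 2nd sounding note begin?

note 2 onset = 3b = 1935.484ms

1. 0.0ms @ 0 + 1935.484ms (3)
2. 1935.484ms @ 3 + 1935.484ms (3)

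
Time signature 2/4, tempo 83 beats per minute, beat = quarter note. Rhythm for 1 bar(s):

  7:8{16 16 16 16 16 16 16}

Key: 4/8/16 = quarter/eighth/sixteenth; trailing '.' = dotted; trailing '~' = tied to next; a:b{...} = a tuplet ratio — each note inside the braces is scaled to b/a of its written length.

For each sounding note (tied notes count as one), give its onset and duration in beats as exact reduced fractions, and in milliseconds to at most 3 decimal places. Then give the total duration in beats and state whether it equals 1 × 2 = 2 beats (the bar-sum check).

1) 0.0ms=0b +206.54ms=2/7b
2) 206.54ms=2/7b +206.54ms=2/7b
3) 413.081ms=4/7b +206.54ms=2/7b
4) 619.621ms=6/7b +206.54ms=2/7b
5) 826.162ms=8/7b +206.54ms=2/7b
6) 1032.702ms=10/7b +206.54ms=2/7b
7) 1239.243ms=12/7b +206.54ms=2/7b
Σ=2b of 2 (83bpm 2/4) — PASS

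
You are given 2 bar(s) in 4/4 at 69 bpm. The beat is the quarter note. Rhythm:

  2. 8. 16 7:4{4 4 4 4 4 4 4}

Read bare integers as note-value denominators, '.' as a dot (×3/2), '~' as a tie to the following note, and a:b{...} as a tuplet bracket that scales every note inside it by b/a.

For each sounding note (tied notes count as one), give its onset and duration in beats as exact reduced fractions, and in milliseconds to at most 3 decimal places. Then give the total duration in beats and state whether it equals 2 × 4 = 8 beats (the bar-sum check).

1) 0.0ms=0b +2608.696ms=3b
2) 2608.696ms=3b +652.174ms=3/4b
3) 3260.87ms=15/4b +217.391ms=1/4b
4) 3478.261ms=4b +496.894ms=4/7b
5) 3975.155ms=32/7b +496.894ms=4/7b
6) 4472.05ms=36/7b +496.894ms=4/7b
7) 4968.944ms=40/7b +496.894ms=4/7b
8) 5465.839ms=44/7b +496.894ms=4/7b
9) 5962.733ms=48/7b +496.894ms=4/7b
10) 6459.627ms=52/7b +496.894ms=4/7b
Σ=8b of 8 (69bpm 4/4) — PASS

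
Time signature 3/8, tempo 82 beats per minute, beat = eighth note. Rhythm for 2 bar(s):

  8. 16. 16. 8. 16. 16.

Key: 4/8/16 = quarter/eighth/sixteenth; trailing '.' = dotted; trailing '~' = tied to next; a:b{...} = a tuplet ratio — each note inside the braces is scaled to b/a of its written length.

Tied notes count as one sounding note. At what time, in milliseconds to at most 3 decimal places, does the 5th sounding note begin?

1. 0.0ms @ 0 + 1097.561ms (3/2)
2. 1097.561ms @ 3/2 + 548.78ms (3/4)
3. 1646.341ms @ 9/4 + 548.78ms (3/4)
4. 2195.122ms @ 3 + 1097.561ms (3/2)
5. 3292.683ms @ 9/2 + 548.78ms (3/4)
6. 3841.463ms @ 21/4 + 548.78ms (3/4)

note 5 onset = 9/2b = 3292.683ms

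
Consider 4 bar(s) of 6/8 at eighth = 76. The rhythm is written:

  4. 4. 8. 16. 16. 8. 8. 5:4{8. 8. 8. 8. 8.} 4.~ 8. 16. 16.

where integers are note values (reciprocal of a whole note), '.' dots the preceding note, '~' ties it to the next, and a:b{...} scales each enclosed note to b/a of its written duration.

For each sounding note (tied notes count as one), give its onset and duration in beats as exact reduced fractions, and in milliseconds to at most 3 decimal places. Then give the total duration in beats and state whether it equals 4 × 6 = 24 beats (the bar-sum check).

1) 0.0ms=0b +2368.421ms=3b
2) 2368.421ms=3b +2368.421ms=3b
3) 4736.842ms=6b +1184.211ms=3/2b
4) 5921.053ms=15/2b +592.105ms=3/4b
5) 6513.158ms=33/4b +592.105ms=3/4b
6) 7105.263ms=9b +1184.211ms=3/2b
7) 8289.474ms=21/2b +1184.211ms=3/2b
8) 9473.684ms=12b +947.368ms=6/5b
9) 10421.053ms=66/5b +947.368ms=6/5b
10) 11368.421ms=72/5b +947.368ms=6/5b
11) 12315.789ms=78/5b +947.368ms=6/5b
12) 13263.158ms=84/5b +947.368ms=6/5b
13) 14210.526ms=18b +3552.632ms=9/2b
14) 17763.158ms=45/2b +592.105ms=3/4b
15) 18355.263ms=93/4b +592.105ms=3/4b
Σ=24b of 24 (76bpm 6/8) — PASS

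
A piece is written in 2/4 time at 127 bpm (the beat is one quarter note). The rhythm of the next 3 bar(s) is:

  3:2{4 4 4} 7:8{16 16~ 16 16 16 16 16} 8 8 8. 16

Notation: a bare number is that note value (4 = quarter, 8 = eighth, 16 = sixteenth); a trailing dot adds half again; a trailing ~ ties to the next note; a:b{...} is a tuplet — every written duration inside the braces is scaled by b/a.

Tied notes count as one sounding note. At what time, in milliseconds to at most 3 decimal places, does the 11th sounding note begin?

note 11 onset = 9/2b = 2125.984ms

1. 0.0ms @ 0 + 314.961ms (2/3)
2. 314.961ms @ 2/3 + 314.961ms (2/3)
3. 629.921ms @ 4/3 + 314.961ms (2/3)
4. 944.882ms @ 2 + 134.983ms (2/7)
5. 1079.865ms @ 16/7 + 269.966ms (4/7)
6. 1349.831ms @ 20/7 + 134.983ms (2/7)
7. 1484.814ms @ 22/7 + 134.983ms (2/7)
8. 1619.798ms @ 24/7 + 134.983ms (2/7)
9. 1754.781ms @ 26/7 + 134.983ms (2/7)
10. 1889.764ms @ 4 + 236.22ms (1/2)
11. 2125.984ms @ 9/2 + 236.22ms (1/2)
12. 2362.205ms @ 5 + 354.331ms (3/4)
13. 2716.535ms @ 23/4 + 118.11ms (1/4)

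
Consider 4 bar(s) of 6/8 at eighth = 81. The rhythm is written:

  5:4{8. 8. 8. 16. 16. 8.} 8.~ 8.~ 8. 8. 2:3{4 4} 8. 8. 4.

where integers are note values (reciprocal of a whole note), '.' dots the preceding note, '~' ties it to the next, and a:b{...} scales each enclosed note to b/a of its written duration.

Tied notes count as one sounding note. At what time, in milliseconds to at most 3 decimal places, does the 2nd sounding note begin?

note 2 onset = 6/5b = 888.889ms

1. 0.0ms @ 0 + 888.889ms (6/5)
2. 888.889ms @ 6/5 + 888.889ms (6/5)
3. 1777.778ms @ 12/5 + 888.889ms (6/5)
4. 2666.667ms @ 18/5 + 444.444ms (3/5)
5. 3111.111ms @ 21/5 + 444.444ms (3/5)
6. 3555.556ms @ 24/5 + 888.889ms (6/5)
7. 4444.444ms @ 6 + 3333.333ms (9/2)
8. 7777.778ms @ 21/2 + 1111.111ms (3/2)
9. 8888.889ms @ 12 + 2222.222ms (3)
10. 11111.111ms @ 15 + 2222.222ms (3)
11. 13333.333ms @ 18 + 1111.111ms (3/2)
12. 14444.444ms @ 39/2 + 1111.111ms (3/2)
13. 15555.556ms @ 21 + 2222.222ms (3)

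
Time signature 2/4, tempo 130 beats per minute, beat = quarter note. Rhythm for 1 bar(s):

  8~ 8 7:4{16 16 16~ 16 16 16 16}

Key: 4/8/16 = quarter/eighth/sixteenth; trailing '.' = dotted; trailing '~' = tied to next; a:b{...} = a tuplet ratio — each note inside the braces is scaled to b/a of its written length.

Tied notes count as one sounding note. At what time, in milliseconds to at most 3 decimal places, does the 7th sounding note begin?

1. 0.0ms @ 0 + 461.538ms (1)
2. 461.538ms @ 1 + 65.934ms (1/7)
3. 527.473ms @ 8/7 + 65.934ms (1/7)
4. 593.407ms @ 9/7 + 131.868ms (2/7)
5. 725.275ms @ 11/7 + 65.934ms (1/7)
6. 791.209ms @ 12/7 + 65.934ms (1/7)
7. 857.143ms @ 13/7 + 65.934ms (1/7)

note 7 onset = 13/7b = 857.143ms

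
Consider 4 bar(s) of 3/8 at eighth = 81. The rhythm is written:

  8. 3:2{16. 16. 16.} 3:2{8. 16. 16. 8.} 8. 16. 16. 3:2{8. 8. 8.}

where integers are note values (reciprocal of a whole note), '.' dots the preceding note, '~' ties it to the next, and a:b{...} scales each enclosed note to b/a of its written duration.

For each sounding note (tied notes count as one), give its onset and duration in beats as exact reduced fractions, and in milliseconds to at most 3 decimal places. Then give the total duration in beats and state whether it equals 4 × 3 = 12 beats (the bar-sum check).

1) 0.0ms=0b +1111.111ms=3/2b
2) 1111.111ms=3/2b +370.37ms=1/2b
3) 1481.481ms=2b +370.37ms=1/2b
4) 1851.852ms=5/2b +370.37ms=1/2b
5) 2222.222ms=3b +740.741ms=1b
6) 2962.963ms=4b +370.37ms=1/2b
7) 3333.333ms=9/2b +370.37ms=1/2b
8) 3703.704ms=5b +740.741ms=1b
9) 4444.444ms=6b +1111.111ms=3/2b
10) 5555.556ms=15/2b +555.556ms=3/4b
11) 6111.111ms=33/4b +555.556ms=3/4b
12) 6666.667ms=9b +740.741ms=1b
13) 7407.407ms=10b +740.741ms=1b
14) 8148.148ms=11b +740.741ms=1b
Σ=12b of 12 (81bpm 3/8) — PASS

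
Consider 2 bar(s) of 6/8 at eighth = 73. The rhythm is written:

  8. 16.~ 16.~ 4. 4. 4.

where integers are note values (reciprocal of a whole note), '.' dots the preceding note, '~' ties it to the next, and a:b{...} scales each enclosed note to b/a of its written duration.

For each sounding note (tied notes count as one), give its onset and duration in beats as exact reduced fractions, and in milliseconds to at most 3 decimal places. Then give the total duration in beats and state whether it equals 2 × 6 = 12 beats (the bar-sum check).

1) 0.0ms=0b +1232.877ms=3/2b
2) 1232.877ms=3/2b +3698.63ms=9/2b
3) 4931.507ms=6b +2465.753ms=3b
4) 7397.26ms=9b +2465.753ms=3b
Σ=12b of 12 (73bpm 6/8) — PASS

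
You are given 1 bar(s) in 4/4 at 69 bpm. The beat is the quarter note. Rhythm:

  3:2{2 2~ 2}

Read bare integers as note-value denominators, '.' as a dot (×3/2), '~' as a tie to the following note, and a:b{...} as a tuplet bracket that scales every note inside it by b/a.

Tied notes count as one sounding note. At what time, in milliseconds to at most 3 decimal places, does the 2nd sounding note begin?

1. 0.0ms @ 0 + 1159.42ms (4/3)
2. 1159.42ms @ 4/3 + 2318.841ms (8/3)

note 2 onset = 4/3b = 1159.42ms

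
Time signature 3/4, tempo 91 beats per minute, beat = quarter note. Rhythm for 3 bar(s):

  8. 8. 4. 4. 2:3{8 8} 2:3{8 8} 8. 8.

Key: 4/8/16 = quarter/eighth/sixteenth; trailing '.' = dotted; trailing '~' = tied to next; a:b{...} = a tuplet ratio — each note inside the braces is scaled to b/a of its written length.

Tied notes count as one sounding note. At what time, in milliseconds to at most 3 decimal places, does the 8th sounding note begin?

note 8 onset = 27/4b = 4450.549ms

1. 0.0ms @ 0 + 494.505ms (3/4)
2. 494.505ms @ 3/4 + 494.505ms (3/4)
3. 989.011ms @ 3/2 + 989.011ms (3/2)
4. 1978.022ms @ 3 + 989.011ms (3/2)
5. 2967.033ms @ 9/2 + 494.505ms (3/4)
6. 3461.538ms @ 21/4 + 494.505ms (3/4)
7. 3956.044ms @ 6 + 494.505ms (3/4)
8. 4450.549ms @ 27/4 + 494.505ms (3/4)
9. 4945.055ms @ 15/2 + 494.505ms (3/4)
10. 5439.56ms @ 33/4 + 494.505ms (3/4)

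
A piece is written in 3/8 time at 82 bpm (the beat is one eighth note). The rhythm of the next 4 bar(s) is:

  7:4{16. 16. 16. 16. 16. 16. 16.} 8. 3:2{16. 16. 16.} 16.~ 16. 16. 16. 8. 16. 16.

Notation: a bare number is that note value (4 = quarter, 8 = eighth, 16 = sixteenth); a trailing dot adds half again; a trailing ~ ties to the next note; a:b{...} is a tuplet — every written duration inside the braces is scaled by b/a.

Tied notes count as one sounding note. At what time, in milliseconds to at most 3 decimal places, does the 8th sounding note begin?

note 8 onset = 3b = 2195.122ms

1. 0.0ms @ 0 + 313.589ms (3/7)
2. 313.589ms @ 3/7 + 313.589ms (3/7)
3. 627.178ms @ 6/7 + 313.589ms (3/7)
4. 940.767ms @ 9/7 + 313.589ms (3/7)
5. 1254.355ms @ 12/7 + 313.589ms (3/7)
6. 1567.944ms @ 15/7 + 313.589ms (3/7)
7. 1881.533ms @ 18/7 + 313.589ms (3/7)
8. 2195.122ms @ 3 + 1097.561ms (3/2)
9. 3292.683ms @ 9/2 + 365.854ms (1/2)
10. 3658.537ms @ 5 + 365.854ms (1/2)
11. 4024.39ms @ 11/2 + 365.854ms (1/2)
12. 4390.244ms @ 6 + 1097.561ms (3/2)
13. 5487.805ms @ 15/2 + 548.78ms (3/4)
14. 6036.585ms @ 33/4 + 548.78ms (3/4)
15. 6585.366ms @ 9 + 1097.561ms (3/2)
16. 7682.927ms @ 21/2 + 548.78ms (3/4)
17. 8231.707ms @ 45/4 + 548.78ms (3/4)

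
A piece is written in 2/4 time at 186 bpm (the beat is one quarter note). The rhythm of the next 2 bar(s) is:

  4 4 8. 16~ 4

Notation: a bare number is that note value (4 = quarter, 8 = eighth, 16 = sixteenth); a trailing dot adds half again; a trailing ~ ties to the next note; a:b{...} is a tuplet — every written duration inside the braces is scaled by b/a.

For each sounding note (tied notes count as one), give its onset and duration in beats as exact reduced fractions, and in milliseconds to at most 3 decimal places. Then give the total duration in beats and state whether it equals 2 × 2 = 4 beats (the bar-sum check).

1) 0.0ms=0b +322.581ms=1b
2) 322.581ms=1b +322.581ms=1b
3) 645.161ms=2b +241.935ms=3/4b
4) 887.097ms=11/4b +403.226ms=5/4b
Σ=4b of 4 (186bpm 2/4) — PASS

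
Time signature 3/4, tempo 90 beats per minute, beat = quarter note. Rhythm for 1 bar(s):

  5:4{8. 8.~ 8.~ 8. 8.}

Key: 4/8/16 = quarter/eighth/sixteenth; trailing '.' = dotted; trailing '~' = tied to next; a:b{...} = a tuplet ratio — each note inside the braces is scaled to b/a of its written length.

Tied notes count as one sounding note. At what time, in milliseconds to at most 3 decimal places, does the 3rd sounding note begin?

note 3 onset = 12/5b = 1600.0ms

1. 0.0ms @ 0 + 400.0ms (3/5)
2. 400.0ms @ 3/5 + 1200.0ms (9/5)
3. 1600.0ms @ 12/5 + 400.0ms (3/5)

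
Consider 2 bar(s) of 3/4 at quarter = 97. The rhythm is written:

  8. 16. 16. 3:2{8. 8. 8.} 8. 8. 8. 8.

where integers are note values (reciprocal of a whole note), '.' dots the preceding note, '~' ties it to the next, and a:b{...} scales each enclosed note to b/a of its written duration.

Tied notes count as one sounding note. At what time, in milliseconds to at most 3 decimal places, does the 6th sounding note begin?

note 6 onset = 5/2b = 1546.392ms

1. 0.0ms @ 0 + 463.918ms (3/4)
2. 463.918ms @ 3/4 + 231.959ms (3/8)
3. 695.876ms @ 9/8 + 231.959ms (3/8)
4. 927.835ms @ 3/2 + 309.278ms (1/2)
5. 1237.113ms @ 2 + 309.278ms (1/2)
6. 1546.392ms @ 5/2 + 309.278ms (1/2)
7. 1855.67ms @ 3 + 463.918ms (3/4)
8. 2319.588ms @ 15/4 + 463.918ms (3/4)
9. 2783.505ms @ 9/2 + 463.918ms (3/4)
10. 3247.423ms @ 21/4 + 463.918ms (3/4)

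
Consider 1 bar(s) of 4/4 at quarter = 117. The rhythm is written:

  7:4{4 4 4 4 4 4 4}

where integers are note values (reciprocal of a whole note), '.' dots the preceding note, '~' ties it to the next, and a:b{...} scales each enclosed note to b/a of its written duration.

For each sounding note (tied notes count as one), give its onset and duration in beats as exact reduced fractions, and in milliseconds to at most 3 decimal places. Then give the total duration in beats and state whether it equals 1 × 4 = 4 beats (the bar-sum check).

1) 0.0ms=0b +293.04ms=4/7b
2) 293.04ms=4/7b +293.04ms=4/7b
3) 586.081ms=8/7b +293.04ms=4/7b
4) 879.121ms=12/7b +293.04ms=4/7b
5) 1172.161ms=16/7b +293.04ms=4/7b
6) 1465.201ms=20/7b +293.04ms=4/7b
7) 1758.242ms=24/7b +293.04ms=4/7b
Σ=4b of 4 (117bpm 4/4) — PASS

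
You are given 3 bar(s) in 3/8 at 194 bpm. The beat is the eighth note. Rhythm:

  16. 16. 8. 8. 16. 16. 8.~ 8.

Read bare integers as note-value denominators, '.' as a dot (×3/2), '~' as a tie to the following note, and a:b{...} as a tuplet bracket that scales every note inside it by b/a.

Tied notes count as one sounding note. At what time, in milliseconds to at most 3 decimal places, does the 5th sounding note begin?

note 5 onset = 9/2b = 1391.753ms

1. 0.0ms @ 0 + 231.959ms (3/4)
2. 231.959ms @ 3/4 + 231.959ms (3/4)
3. 463.918ms @ 3/2 + 463.918ms (3/2)
4. 927.835ms @ 3 + 463.918ms (3/2)
5. 1391.753ms @ 9/2 + 231.959ms (3/4)
6. 1623.711ms @ 21/4 + 231.959ms (3/4)
7. 1855.67ms @ 6 + 927.835ms (3)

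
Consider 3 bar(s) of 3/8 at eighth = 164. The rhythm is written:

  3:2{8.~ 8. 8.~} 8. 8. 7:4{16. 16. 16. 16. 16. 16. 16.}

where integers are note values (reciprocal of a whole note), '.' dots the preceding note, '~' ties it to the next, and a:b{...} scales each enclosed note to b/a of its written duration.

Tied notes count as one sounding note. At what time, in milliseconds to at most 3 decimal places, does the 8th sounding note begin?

1. 0.0ms @ 0 + 731.707ms (2)
2. 731.707ms @ 2 + 914.634ms (5/2)
3. 1646.341ms @ 9/2 + 548.78ms (3/2)
4. 2195.122ms @ 6 + 156.794ms (3/7)
5. 2351.916ms @ 45/7 + 156.794ms (3/7)
6. 2508.711ms @ 48/7 + 156.794ms (3/7)
7. 2665.505ms @ 51/7 + 156.794ms (3/7)
8. 2822.3ms @ 54/7 + 156.794ms (3/7)
9. 2979.094ms @ 57/7 + 156.794ms (3/7)
10. 3135.889ms @ 60/7 + 156.794ms (3/7)

note 8 onset = 54/7b = 2822.3ms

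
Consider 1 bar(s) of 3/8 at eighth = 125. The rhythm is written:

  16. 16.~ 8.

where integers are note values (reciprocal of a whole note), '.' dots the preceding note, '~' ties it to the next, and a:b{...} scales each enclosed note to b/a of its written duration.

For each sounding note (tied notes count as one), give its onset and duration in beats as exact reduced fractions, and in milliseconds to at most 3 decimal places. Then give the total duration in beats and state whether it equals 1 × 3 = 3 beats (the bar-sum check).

1) 0.0ms=0b +360.0ms=3/4b
2) 360.0ms=3/4b +1080.0ms=9/4b
Σ=3b of 3 (125bpm 3/8) — PASS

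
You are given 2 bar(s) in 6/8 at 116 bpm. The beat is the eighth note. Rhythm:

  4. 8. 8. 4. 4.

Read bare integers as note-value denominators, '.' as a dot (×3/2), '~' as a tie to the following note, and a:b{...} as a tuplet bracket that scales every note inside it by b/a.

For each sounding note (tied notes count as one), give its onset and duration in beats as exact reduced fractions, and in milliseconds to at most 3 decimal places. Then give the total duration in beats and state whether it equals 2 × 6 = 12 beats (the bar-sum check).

1) 0.0ms=0b +1551.724ms=3b
2) 1551.724ms=3b +775.862ms=3/2b
3) 2327.586ms=9/2b +775.862ms=3/2b
4) 3103.448ms=6b +1551.724ms=3b
5) 4655.172ms=9b +1551.724ms=3b
Σ=12b of 12 (116bpm 6/8) — PASS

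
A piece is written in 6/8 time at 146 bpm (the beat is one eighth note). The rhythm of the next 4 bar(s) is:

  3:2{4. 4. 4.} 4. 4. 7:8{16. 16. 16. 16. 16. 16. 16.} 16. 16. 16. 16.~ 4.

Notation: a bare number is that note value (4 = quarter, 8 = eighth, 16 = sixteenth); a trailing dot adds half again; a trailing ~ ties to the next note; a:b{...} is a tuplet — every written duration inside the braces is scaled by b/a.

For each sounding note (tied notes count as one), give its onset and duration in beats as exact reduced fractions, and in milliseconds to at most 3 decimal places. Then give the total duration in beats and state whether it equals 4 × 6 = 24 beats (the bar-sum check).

1) 0.0ms=0b +821.918ms=2b
2) 821.918ms=2b +821.918ms=2b
3) 1643.836ms=4b +821.918ms=2b
4) 2465.753ms=6b +1232.877ms=3b
5) 3698.63ms=9b +1232.877ms=3b
6) 4931.507ms=12b +352.25ms=6/7b
7) 5283.757ms=90/7b +352.25ms=6/7b
8) 5636.008ms=96/7b +352.25ms=6/7b
9) 5988.258ms=102/7b +352.25ms=6/7b
10) 6340.509ms=108/7b +352.25ms=6/7b
11) 6692.759ms=114/7b +352.25ms=6/7b
12) 7045.01ms=120/7b +352.25ms=6/7b
13) 7397.26ms=18b +308.219ms=3/4b
14) 7705.479ms=75/4b +308.219ms=3/4b
15) 8013.699ms=39/2b +308.219ms=3/4b
16) 8321.918ms=81/4b +1541.096ms=15/4b
Σ=24b of 24 (146bpm 6/8) — PASS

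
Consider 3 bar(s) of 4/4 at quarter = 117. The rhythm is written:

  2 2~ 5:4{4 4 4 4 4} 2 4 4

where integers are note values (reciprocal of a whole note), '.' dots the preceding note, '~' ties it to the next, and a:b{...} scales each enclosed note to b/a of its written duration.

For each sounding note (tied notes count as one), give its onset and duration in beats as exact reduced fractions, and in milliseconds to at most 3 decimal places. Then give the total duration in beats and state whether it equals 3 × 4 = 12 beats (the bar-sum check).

1) 0.0ms=0b +1025.641ms=2b
2) 1025.641ms=2b +1435.897ms=14/5b
3) 2461.538ms=24/5b +410.256ms=4/5b
4) 2871.795ms=28/5b +410.256ms=4/5b
5) 3282.051ms=32/5b +410.256ms=4/5b
6) 3692.308ms=36/5b +410.256ms=4/5b
7) 4102.564ms=8b +1025.641ms=2b
8) 5128.205ms=10b +512.821ms=1b
9) 5641.026ms=11b +512.821ms=1b
Σ=12b of 12 (117bpm 4/4) — PASS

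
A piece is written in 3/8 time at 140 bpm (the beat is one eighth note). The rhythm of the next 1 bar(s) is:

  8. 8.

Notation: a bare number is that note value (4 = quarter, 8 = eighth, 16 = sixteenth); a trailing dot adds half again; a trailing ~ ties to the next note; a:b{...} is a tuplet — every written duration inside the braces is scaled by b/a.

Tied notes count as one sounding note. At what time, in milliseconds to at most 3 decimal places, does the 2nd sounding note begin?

1. 0.0ms @ 0 + 642.857ms (3/2)
2. 642.857ms @ 3/2 + 642.857ms (3/2)

note 2 onset = 3/2b = 642.857ms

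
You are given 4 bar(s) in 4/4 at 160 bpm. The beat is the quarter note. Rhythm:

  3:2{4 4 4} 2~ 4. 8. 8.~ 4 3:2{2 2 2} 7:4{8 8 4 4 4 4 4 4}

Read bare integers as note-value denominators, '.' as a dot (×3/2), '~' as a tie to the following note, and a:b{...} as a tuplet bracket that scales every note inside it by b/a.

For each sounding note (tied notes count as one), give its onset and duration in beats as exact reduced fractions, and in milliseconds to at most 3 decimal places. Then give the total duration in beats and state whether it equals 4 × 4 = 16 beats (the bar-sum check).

1) 0.0ms=0b +250.0ms=2/3b
2) 250.0ms=2/3b +250.0ms=2/3b
3) 500.0ms=4/3b +250.0ms=2/3b
4) 750.0ms=2b +1312.5ms=7/2b
5) 2062.5ms=11/2b +281.25ms=3/4b
6) 2343.75ms=25/4b +656.25ms=7/4b
7) 3000.0ms=8b +500.0ms=4/3b
8) 3500.0ms=28/3b +500.0ms=4/3b
9) 4000.0ms=32/3b +500.0ms=4/3b
10) 4500.0ms=12b +107.143ms=2/7b
11) 4607.143ms=86/7b +107.143ms=2/7b
12) 4714.286ms=88/7b +214.286ms=4/7b
13) 4928.571ms=92/7b +214.286ms=4/7b
14) 5142.857ms=96/7b +214.286ms=4/7b
15) 5357.143ms=100/7b +214.286ms=4/7b
16) 5571.429ms=104/7b +214.286ms=4/7b
17) 5785.714ms=108/7b +214.286ms=4/7b
Σ=16b of 16 (160bpm 4/4) — PASS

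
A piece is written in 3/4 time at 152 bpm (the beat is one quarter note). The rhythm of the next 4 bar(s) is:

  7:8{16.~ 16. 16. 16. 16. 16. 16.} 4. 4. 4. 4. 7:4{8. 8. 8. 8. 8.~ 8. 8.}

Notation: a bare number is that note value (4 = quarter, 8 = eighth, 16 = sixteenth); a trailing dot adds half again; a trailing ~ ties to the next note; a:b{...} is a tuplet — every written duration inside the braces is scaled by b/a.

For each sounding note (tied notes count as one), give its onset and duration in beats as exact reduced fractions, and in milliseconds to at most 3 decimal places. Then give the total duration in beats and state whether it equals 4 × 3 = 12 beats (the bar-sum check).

1) 0.0ms=0b +338.346ms=6/7b
2) 338.346ms=6/7b +169.173ms=3/7b
3) 507.519ms=9/7b +169.173ms=3/7b
4) 676.692ms=12/7b +169.173ms=3/7b
5) 845.865ms=15/7b +169.173ms=3/7b
6) 1015.038ms=18/7b +169.173ms=3/7b
7) 1184.211ms=3b +592.105ms=3/2b
8) 1776.316ms=9/2b +592.105ms=3/2b
9) 2368.421ms=6b +592.105ms=3/2b
10) 2960.526ms=15/2b +592.105ms=3/2b
11) 3552.632ms=9b +169.173ms=3/7b
12) 3721.805ms=66/7b +169.173ms=3/7b
13) 3890.977ms=69/7b +169.173ms=3/7b
14) 4060.15ms=72/7b +169.173ms=3/7b
15) 4229.323ms=75/7b +338.346ms=6/7b
16) 4567.669ms=81/7b +169.173ms=3/7b
Σ=12b of 12 (152bpm 3/4) — PASS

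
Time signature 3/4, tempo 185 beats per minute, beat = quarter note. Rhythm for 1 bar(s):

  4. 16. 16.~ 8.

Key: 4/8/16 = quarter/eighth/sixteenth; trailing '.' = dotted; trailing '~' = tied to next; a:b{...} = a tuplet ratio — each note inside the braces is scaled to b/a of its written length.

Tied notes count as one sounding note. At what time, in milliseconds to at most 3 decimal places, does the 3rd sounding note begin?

note 3 onset = 15/8b = 608.108ms

1. 0.0ms @ 0 + 486.486ms (3/2)
2. 486.486ms @ 3/2 + 121.622ms (3/8)
3. 608.108ms @ 15/8 + 364.865ms (9/8)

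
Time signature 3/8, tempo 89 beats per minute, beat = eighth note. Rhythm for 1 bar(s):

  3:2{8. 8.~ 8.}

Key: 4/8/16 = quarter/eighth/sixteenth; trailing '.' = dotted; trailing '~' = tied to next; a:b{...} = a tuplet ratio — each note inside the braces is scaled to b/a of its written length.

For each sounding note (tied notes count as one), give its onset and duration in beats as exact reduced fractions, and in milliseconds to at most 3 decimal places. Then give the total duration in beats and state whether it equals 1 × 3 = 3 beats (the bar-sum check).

1) 0.0ms=0b +674.157ms=1b
2) 674.157ms=1b +1348.315ms=2b
Σ=3b of 3 (89bpm 3/8) — PASS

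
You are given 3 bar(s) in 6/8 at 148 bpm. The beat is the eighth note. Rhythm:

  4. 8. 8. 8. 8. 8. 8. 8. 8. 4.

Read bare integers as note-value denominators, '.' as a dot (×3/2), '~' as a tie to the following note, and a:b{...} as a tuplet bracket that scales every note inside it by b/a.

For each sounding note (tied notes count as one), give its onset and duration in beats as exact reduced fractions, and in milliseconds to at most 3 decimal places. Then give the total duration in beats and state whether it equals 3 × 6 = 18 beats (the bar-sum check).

1) 0.0ms=0b +1216.216ms=3b
2) 1216.216ms=3b +608.108ms=3/2b
3) 1824.324ms=9/2b +608.108ms=3/2b
4) 2432.432ms=6b +608.108ms=3/2b
5) 3040.541ms=15/2b +608.108ms=3/2b
6) 3648.649ms=9b +608.108ms=3/2b
7) 4256.757ms=21/2b +608.108ms=3/2b
8) 4864.865ms=12b +608.108ms=3/2b
9) 5472.973ms=27/2b +608.108ms=3/2b
10) 6081.081ms=15b +1216.216ms=3b
Σ=18b of 18 (148bpm 6/8) — PASS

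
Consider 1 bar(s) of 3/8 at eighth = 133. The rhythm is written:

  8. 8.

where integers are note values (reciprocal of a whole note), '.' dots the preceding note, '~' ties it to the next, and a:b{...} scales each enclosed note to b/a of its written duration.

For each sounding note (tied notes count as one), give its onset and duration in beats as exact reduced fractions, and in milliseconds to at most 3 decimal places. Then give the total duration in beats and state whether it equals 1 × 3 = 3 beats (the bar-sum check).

1) 0.0ms=0b +676.692ms=3/2b
2) 676.692ms=3/2b +676.692ms=3/2b
Σ=3b of 3 (133bpm 3/8) — PASS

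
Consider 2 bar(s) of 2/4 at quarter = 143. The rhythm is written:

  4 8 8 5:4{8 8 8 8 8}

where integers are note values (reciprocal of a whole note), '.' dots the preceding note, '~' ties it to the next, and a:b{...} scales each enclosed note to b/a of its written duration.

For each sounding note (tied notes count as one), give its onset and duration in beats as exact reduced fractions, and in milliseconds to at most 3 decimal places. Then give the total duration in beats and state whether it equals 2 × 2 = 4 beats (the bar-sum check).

1) 0.0ms=0b +419.58ms=1b
2) 419.58ms=1b +209.79ms=1/2b
3) 629.371ms=3/2b +209.79ms=1/2b
4) 839.161ms=2b +167.832ms=2/5b
5) 1006.993ms=12/5b +167.832ms=2/5b
6) 1174.825ms=14/5b +167.832ms=2/5b
7) 1342.657ms=16/5b +167.832ms=2/5b
8) 1510.49ms=18/5b +167.832ms=2/5b
Σ=4b of 4 (143bpm 2/4) — PASS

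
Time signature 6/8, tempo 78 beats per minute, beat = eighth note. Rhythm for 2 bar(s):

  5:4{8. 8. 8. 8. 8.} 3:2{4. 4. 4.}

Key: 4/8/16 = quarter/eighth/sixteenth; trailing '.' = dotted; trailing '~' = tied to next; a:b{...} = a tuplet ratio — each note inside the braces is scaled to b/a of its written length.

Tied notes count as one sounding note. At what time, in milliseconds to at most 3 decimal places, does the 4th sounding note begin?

1. 0.0ms @ 0 + 923.077ms (6/5)
2. 923.077ms @ 6/5 + 923.077ms (6/5)
3. 1846.154ms @ 12/5 + 923.077ms (6/5)
4. 2769.231ms @ 18/5 + 923.077ms (6/5)
5. 3692.308ms @ 24/5 + 923.077ms (6/5)
6. 4615.385ms @ 6 + 1538.462ms (2)
7. 6153.846ms @ 8 + 1538.462ms (2)
8. 7692.308ms @ 10 + 1538.462ms (2)

note 4 onset = 18/5b = 2769.231ms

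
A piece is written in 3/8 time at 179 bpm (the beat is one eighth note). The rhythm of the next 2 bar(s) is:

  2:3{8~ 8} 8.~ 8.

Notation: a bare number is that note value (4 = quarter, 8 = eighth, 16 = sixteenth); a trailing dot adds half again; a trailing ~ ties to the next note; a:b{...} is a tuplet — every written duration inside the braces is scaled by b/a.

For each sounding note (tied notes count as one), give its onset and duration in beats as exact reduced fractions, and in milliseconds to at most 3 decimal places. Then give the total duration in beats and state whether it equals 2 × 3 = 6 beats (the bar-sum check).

1) 0.0ms=0b +1005.587ms=3b
2) 1005.587ms=3b +1005.587ms=3b
Σ=6b of 6 (179bpm 3/8) — PASS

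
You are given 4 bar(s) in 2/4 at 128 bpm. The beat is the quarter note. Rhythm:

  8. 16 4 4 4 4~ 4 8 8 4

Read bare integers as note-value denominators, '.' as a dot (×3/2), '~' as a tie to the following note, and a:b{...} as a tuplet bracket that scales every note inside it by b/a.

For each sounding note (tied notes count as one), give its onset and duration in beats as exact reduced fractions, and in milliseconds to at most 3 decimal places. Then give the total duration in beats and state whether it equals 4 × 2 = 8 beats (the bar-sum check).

1) 0.0ms=0b +351.562ms=3/4b
2) 351.562ms=3/4b +117.188ms=1/4b
3) 468.75ms=1b +468.75ms=1b
4) 937.5ms=2b +468.75ms=1b
5) 1406.25ms=3b +468.75ms=1b
6) 1875.0ms=4b +937.5ms=2b
7) 2812.5ms=6b +234.375ms=1/2b
8) 3046.875ms=13/2b +234.375ms=1/2b
9) 3281.25ms=7b +468.75ms=1b
Σ=8b of 8 (128bpm 2/4) — PASS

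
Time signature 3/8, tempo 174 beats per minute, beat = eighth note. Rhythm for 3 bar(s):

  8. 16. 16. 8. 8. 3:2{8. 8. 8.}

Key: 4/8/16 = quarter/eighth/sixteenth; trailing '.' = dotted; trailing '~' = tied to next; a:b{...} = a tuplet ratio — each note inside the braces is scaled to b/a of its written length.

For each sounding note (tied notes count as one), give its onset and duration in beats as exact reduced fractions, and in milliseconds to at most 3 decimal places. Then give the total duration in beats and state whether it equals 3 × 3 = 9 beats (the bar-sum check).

1) 0.0ms=0b +517.241ms=3/2b
2) 517.241ms=3/2b +258.621ms=3/4b
3) 775.862ms=9/4b +258.621ms=3/4b
4) 1034.483ms=3b +517.241ms=3/2b
5) 1551.724ms=9/2b +517.241ms=3/2b
6) 2068.966ms=6b +344.828ms=1b
7) 2413.793ms=7b +344.828ms=1b
8) 2758.621ms=8b +344.828ms=1b
Σ=9b of 9 (174bpm 3/8) — PASS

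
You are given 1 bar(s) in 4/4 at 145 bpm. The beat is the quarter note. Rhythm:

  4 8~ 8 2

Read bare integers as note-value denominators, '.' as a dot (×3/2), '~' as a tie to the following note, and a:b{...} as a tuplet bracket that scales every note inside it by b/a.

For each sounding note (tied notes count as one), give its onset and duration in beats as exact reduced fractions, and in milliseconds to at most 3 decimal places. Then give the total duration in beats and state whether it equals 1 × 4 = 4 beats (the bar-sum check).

1) 0.0ms=0b +413.793ms=1b
2) 413.793ms=1b +413.793ms=1b
3) 827.586ms=2b +827.586ms=2b
Σ=4b of 4 (145bpm 4/4) — PASS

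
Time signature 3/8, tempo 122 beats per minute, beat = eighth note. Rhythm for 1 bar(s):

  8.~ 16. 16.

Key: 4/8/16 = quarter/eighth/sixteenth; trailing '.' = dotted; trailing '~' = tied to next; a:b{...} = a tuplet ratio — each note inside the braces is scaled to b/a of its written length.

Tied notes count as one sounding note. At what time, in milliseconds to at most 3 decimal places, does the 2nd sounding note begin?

note 2 onset = 9/4b = 1106.557ms

1. 0.0ms @ 0 + 1106.557ms (9/4)
2. 1106.557ms @ 9/4 + 368.852ms (3/4)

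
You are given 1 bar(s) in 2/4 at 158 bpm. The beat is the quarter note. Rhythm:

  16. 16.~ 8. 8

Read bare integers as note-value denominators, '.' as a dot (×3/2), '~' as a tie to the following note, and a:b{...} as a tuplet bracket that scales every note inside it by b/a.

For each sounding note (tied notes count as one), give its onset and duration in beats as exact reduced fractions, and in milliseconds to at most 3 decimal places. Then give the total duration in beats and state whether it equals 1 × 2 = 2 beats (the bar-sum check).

1) 0.0ms=0b +142.405ms=3/8b
2) 142.405ms=3/8b +427.215ms=9/8b
3) 569.62ms=3/2b +189.873ms=1/2b
Σ=2b of 2 (158bpm 2/4) — PASS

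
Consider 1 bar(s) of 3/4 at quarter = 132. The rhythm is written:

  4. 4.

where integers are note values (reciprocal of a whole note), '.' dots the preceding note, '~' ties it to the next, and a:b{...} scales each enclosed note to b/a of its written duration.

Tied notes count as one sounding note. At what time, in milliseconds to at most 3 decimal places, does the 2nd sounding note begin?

1. 0.0ms @ 0 + 681.818ms (3/2)
2. 681.818ms @ 3/2 + 681.818ms (3/2)

note 2 onset = 3/2b = 681.818ms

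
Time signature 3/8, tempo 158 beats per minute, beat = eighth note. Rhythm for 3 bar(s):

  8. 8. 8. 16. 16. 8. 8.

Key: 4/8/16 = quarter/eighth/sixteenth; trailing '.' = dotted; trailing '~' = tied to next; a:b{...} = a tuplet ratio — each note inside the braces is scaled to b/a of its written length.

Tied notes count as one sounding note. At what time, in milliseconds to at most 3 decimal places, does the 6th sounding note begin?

note 6 onset = 6b = 2278.481ms

1. 0.0ms @ 0 + 569.62ms (3/2)
2. 569.62ms @ 3/2 + 569.62ms (3/2)
3. 1139.241ms @ 3 + 569.62ms (3/2)
4. 1708.861ms @ 9/2 + 284.81ms (3/4)
5. 1993.671ms @ 21/4 + 284.81ms (3/4)
6. 2278.481ms @ 6 + 569.62ms (3/2)
7. 2848.101ms @ 15/2 + 569.62ms (3/2)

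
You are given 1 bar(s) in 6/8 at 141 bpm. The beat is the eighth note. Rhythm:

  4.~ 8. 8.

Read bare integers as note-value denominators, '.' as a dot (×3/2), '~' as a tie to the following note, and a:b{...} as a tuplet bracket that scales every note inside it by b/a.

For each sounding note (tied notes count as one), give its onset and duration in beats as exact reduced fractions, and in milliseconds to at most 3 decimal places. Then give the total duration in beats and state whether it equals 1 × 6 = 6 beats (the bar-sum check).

1) 0.0ms=0b +1914.894ms=9/2b
2) 1914.894ms=9/2b +638.298ms=3/2b
Σ=6b of 6 (141bpm 6/8) — PASS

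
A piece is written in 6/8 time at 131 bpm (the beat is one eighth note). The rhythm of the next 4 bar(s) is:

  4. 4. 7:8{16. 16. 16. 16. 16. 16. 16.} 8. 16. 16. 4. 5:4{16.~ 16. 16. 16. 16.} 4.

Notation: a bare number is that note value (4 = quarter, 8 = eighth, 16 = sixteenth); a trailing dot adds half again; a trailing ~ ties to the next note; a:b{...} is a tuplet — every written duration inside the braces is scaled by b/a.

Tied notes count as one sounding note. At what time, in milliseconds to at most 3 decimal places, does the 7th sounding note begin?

note 7 onset = 66/7b = 4318.43ms

1. 0.0ms @ 0 + 1374.046ms (3)
2. 1374.046ms @ 3 + 1374.046ms (3)
3. 2748.092ms @ 6 + 392.585ms (6/7)
4. 3140.676ms @ 48/7 + 392.585ms (6/7)
5. 3533.261ms @ 54/7 + 392.585ms (6/7)
6. 3925.845ms @ 60/7 + 392.585ms (6/7)
7. 4318.43ms @ 66/7 + 392.585ms (6/7)
8. 4711.014ms @ 72/7 + 392.585ms (6/7)
9. 5103.599ms @ 78/7 + 392.585ms (6/7)
10. 5496.183ms @ 12 + 687.023ms (3/2)
11. 6183.206ms @ 27/2 + 343.511ms (3/4)
12. 6526.718ms @ 57/4 + 343.511ms (3/4)
13. 6870.229ms @ 15 + 1374.046ms (3)
14. 8244.275ms @ 18 + 549.618ms (6/5)
15. 8793.893ms @ 96/5 + 274.809ms (3/5)
16. 9068.702ms @ 99/5 + 274.809ms (3/5)
17. 9343.511ms @ 102/5 + 274.809ms (3/5)
18. 9618.321ms @ 21 + 1374.046ms (3)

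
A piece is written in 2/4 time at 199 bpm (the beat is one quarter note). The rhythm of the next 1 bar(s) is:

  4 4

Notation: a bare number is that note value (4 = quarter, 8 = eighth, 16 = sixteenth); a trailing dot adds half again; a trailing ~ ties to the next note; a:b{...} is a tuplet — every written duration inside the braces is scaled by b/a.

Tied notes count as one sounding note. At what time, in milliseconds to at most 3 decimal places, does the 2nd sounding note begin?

note 2 onset = 1b = 301.508ms

1. 0.0ms @ 0 + 301.508ms (1)
2. 301.508ms @ 1 + 301.508ms (1)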